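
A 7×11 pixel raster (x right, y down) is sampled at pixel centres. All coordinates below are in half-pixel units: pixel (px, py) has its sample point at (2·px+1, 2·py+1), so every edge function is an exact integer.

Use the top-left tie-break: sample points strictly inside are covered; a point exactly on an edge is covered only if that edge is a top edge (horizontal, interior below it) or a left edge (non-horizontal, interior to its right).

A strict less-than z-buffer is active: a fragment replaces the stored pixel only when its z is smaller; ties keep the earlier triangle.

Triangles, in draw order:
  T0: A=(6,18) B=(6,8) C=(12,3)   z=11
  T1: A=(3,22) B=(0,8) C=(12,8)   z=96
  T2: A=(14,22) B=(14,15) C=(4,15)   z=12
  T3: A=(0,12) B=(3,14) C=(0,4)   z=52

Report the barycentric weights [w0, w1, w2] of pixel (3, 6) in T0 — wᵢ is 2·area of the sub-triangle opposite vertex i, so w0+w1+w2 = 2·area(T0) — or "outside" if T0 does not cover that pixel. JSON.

T0:
  2·area = 60
  edge (6, 18)→(6, 8): d=(0,-10) top-left  bias=+0
  edge (6, 8)→(12, 3): d=(6,-5) top-left  bias=+0
  edge (12, 3)→(6, 18): d=(-6,15) right/bottom  bias=-1
    (5,2)@(11, 5): e=[50,7,3] → X
    (6,2)@(13, 5): e=[70,17,-27] → .
    (4,3)@(9, 7): e=[30,9,21] → X
    (5,3)@(11, 7): e=[50,19,-9] → .
    (3,4)@(7, 9): e=[10,11,39] → X
    (5,4)@(11, 9): e=[50,31,-21] → .
    (3,5)@(7, 11): e=[10,23,27] → X
    (4,5)@(9, 11): e=[30,33,-3] → .
    (3,6)@(7, 13): e=[10,35,15] → X
    (4,6)@(9, 13): e=[30,45,-15] → .
    (3,7)@(7, 15): e=[10,47,3] → X
    (4,7)@(9, 15): e=[30,57,-27] → .
  covered (7 px):
    . . . . . . .
    . . . . . . .
    . . . . . X .
    . . . . X . .
    . . . X X . .
    . . . X . . .
    . . . X . . .
    . . . X . . .
    . . . . . . .
    . . . . . . .
    . . . . . . .
T1:
  2·area = 168
  edge (3, 22)→(0, 8): d=(-3,-14) top-left  bias=+0
  edge (0, 8)→(12, 8): d=(12,0) top-left  bias=+0
  edge (12, 8)→(3, 22): d=(-9,14) right/bottom  bias=-1
    (0,4)@(1, 9): e=[11,12,145] → X
    (1,4)@(3, 9): e=[39,12,117] → X
    (2,4)@(5, 9): e=[67,12,89] → X
    (3,4)@(7, 9): e=[95,12,61] → X
    (4,4)@(9, 9): e=[123,12,33] → X
    (5,4)@(11, 9): e=[151,12,5] → X
    (6,4)@(13, 9): e=[179,12,-23] → .
    (0,5)@(1, 11): e=[5,36,127] → X
    (5,5)@(11, 11): e=[145,36,-13] → .
    (0,6)@(1, 13): e=[-1,60,109] → .
    (1,6)@(3, 13): e=[27,60,81] → X
    (4,6)@(9, 13): e=[111,60,-3] → .
  covered (21 px):
    . . . . . . .
    . . . . . . .
    . . . . . . .
    . . . . . . .
    X X X X X X .
    X X X X X . .
    . X X X . . .
    . X X X . . .
    . X X . . . .
    . X . . . . .
    . X . . . . .
T2:
  2·area = 70  (B↔C swapped to make it positive)
  edge (14, 22)→(4, 15): d=(-10,-7) top-left  bias=+0
  edge (4, 15)→(14, 15): d=(10,0) top-left  bias=+0
  edge (14, 15)→(14, 22): d=(0,7) right/bottom  bias=-1
    (0,7)@(1, 15): e=[-21,0,91] → .  [on edge]
    (1,7)@(3, 15): e=[-7,0,77] → .  [on edge]
    (2,7)@(5, 15): e=[7,0,63] → X  [on edge]
    (3,7)@(7, 15): e=[21,0,49] → X  [on edge]
    (4,7)@(9, 15): e=[35,0,35] → X  [on edge]
    (5,7)@(11, 15): e=[49,0,21] → X  [on edge]
    (6,7)@(13, 15): e=[63,0,7] → X  [on edge]
    (2,8)@(5, 17): e=[-13,20,63] → .
    (3,8)@(7, 17): e=[1,20,49] → X
    (3,9)@(7, 19): e=[-19,40,49] → .
    (4,9)@(9, 19): e=[-5,40,35] → .
    (5,9)@(11, 19): e=[9,40,21] → X
  covered (12 px):
    . . . . . . .
    . . . . . . .
    . . . . . . .
    . . . . . . .
    . . . . . . .
    . . . . . . .
    . . . . . . .
    . . X X X X X
    . . . X X X X
    . . . . . X X
    . . . . . . X
T3:
  2·area = 24  (B↔C swapped to make it positive)
  edge (0, 12)→(0, 4): d=(0,-8) top-left  bias=+0
  edge (0, 4)→(3, 14): d=(3,10) right/bottom  bias=-1
  edge (3, 14)→(0, 12): d=(-3,-2) top-left  bias=+0
    (0,4)@(1, 9): e=[8,5,11] → X
    (1,4)@(3, 9): e=[24,-15,15] → .
    (0,5)@(1, 11): e=[8,11,5] → X
    (1,5)@(3, 11): e=[24,-9,9] → .
    (0,6)@(1, 13): e=[8,17,-1] → .
  covered (2 px):
    . . . . . . .
    . . . . . . .
    . . . . . . .
    . . . . . . .
    X . . . . . .
    X . . . . . .
    . . . . . . .
    . . . . . . .
    . . . . . . .
    . . . . . . .
    . . . . . . .

Final: [35,15,10]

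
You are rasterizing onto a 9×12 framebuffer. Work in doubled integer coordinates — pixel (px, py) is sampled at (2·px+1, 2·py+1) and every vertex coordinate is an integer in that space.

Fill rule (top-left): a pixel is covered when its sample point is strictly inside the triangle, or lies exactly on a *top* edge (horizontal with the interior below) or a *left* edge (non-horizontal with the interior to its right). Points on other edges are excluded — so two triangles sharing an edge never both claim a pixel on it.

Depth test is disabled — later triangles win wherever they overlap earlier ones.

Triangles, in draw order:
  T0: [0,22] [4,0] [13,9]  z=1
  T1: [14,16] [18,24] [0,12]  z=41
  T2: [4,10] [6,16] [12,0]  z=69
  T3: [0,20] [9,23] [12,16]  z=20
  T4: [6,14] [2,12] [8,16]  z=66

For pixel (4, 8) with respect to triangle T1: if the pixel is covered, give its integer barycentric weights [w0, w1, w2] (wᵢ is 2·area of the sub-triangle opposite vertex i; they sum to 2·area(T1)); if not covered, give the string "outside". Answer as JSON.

T0:
  2·area = 234
  edge (0, 22)→(4, 0): d=(4,-22) top-left  bias=+0
  edge (4, 0)→(13, 9): d=(9,9) right/bottom  bias=-1
  edge (13, 9)→(0, 22): d=(-13,13) right/bottom  bias=-1
    (2,0)@(5, 1): e=[26,0,208] → ·  [on edge]
    (2,1)@(5, 3): e=[34,18,182] → #
    (3,1)@(7, 3): e=[78,0,156] → ·  [on edge]
    (2,2)@(5, 5): e=[42,36,156] → #
    (3,2)@(7, 5): e=[86,18,130] → #
    (4,2)@(9, 5): e=[130,0,104] → ·  [on edge]
    (8,2)@(17, 5): e=[306,-72,0] → ·  [on edge]
    (1,3)@(3, 7): e=[6,72,156] → #
    (4,3)@(9, 7): e=[138,18,78] → #
    (5,3)@(11, 7): e=[182,0,52] → ·  [on edge]
    (7,3)@(15, 7): e=[270,-36,0] → ·  [on edge]
    (1,4)@(3, 9): e=[14,90,130] → #
    (6,4)@(13, 9): e=[234,0,0] → ·  [on edge]
    (5,5)@(11, 11): e=[198,36,0] → ·  [on edge]
    (7,5)@(15, 11): e=[286,0,-52] → ·  [on edge]
    (4,6)@(9, 13): e=[162,72,0] → ·  [on edge]
    (8,6)@(17, 13): e=[338,0,-104] → ·  [on edge]
    (3,7)@(7, 15): e=[126,108,0] → ·  [on edge]
    (2,8)@(5, 17): e=[90,144,0] → ·  [on edge]
    (1,9)@(3, 19): e=[54,180,0] → ·  [on edge]
    (0,10)@(1, 21): e=[18,216,0] → ·  [on edge]
  covered (24 px):
    · · · · · · · · ·
    · · # · · · · · ·
    · · # # · · · · ·
    · # # # # · · · ·
    · # # # # # · · ·
    · # # # # · · · ·
    · # # # · · · · ·
    · # # · · · · · ·
    # # · · · · · · ·
    # · · · · · · · ·
    · · · · · · · · ·
    · · · · · · · · ·
T1:
  2·area = 96
  edge (14, 16)→(18, 24): d=(4,8) right/bottom  bias=-1
  edge (18, 24)→(0, 12): d=(-18,-12) top-left  bias=+0
  edge (0, 12)→(14, 16): d=(14,4) right/bottom  bias=-1
    (1,6)@(3, 13): e=[76,18,2] → #
    (2,6)@(5, 13): e=[60,42,-6] → ·
    (1,7)@(3, 15): e=[84,-18,30] → ·
    (2,7)@(5, 15): e=[68,6,22] → #
    (3,7)@(7, 15): e=[52,30,14] → #
    (4,7)@(9, 15): e=[36,54,6] → #
    (5,7)@(11, 15): e=[20,78,-2] → ·
    (2,8)@(5, 17): e=[76,-30,50] → ·
    (3,8)@(7, 17): e=[60,-6,42] → ·
    (4,8)@(9, 17): e=[44,18,34] → #
    (5,8)@(11, 17): e=[28,42,26] → #
    (6,8)@(13, 17): e=[12,66,18] → #
  covered (12 px):
    · · · · · · · · ·
    · · · · · · · · ·
    · · · · · · · · ·
    · · · · · · · · ·
    · · · · · · · · ·
    · · · · · · · · ·
    · # · · · · · · ·
    · · # # # · · · ·
    · · · · # # # · ·
    · · · · · # # # ·
    · · · · · · · # ·
    · · · · · · · · #
T2:
  2·area = 68  (B↔C swapped to make it positive)
  edge (4, 10)→(12, 0): d=(8,-10) top-left  bias=+0
  edge (12, 0)→(6, 16): d=(-6,16) right/bottom  bias=-1
  edge (6, 16)→(4, 10): d=(-2,-6) top-left  bias=+0
    (0,0)@(1, 1): e=[-102,170,0] → ·  [on edge]
    (4,2)@(9, 5): e=[10,18,40] → #
    (5,2)@(11, 5): e=[30,-14,52] → ·
    (1,3)@(3, 7): e=[-34,102,0] → ·  [on edge]
    (3,3)@(7, 7): e=[6,38,24] → #
    (5,3)@(11, 7): e=[46,-26,48] → ·
    (2,4)@(5, 9): e=[2,58,8] → #
    (4,4)@(9, 9): e=[42,-6,32] → ·
    (2,5)@(5, 11): e=[18,46,4] → #
    (4,5)@(9, 11): e=[58,-18,28] → ·
    (2,6)@(5, 13): e=[34,34,0] → #  [on edge]
    (4,6)@(9, 13): e=[74,-30,24] → ·
    (3,9)@(7, 19): e=[102,-34,0] → ·  [on edge]
  covered (9 px):
    · · · · · · · · ·
    · · · · · · · · ·
    · · · · # · · · ·
    · · · # # · · · ·
    · · # # · · · · ·
    · · # # · · · · ·
    · · # # · · · · ·
    · · · · · · · · ·
    · · · · · · · · ·
    · · · · · · · · ·
    · · · · · · · · ·
    · · · · · · · · ·
T3:
  2·area = 72  (B↔C swapped to make it positive)
  edge (0, 20)→(12, 16): d=(12,-4) top-left  bias=+0
  edge (12, 16)→(9, 23): d=(-3,7) right/bottom  bias=-1
  edge (9, 23)→(0, 20): d=(-9,-3) top-left  bias=+0
    (7,4)@(15, 9): e=[-72,0,144] → ·  [on edge]
    (7,7)@(15, 15): e=[0,-18,90] → ·  [on edge]
    (4,8)@(9, 17): e=[0,18,54] → #  [on edge]
    (5,8)@(11, 17): e=[8,4,60] → #
    (6,8)@(13, 17): e=[16,-10,66] → ·
    (1,9)@(3, 19): e=[0,54,18] → #  [on edge]
    (2,9)@(5, 19): e=[8,40,24] → #
    (3,9)@(7, 19): e=[16,26,30] → #
    (5,9)@(11, 19): e=[32,-2,42] → ·
    (1,10)@(3, 21): e=[24,48,0] → #  [on edge]
    (5,10)@(11, 21): e=[56,-8,24] → ·
    (1,11)@(3, 23): e=[48,42,-18] → ·
    (4,11)@(9, 23): e=[72,0,0] → ·  [on edge]
  covered (10 px):
    · · · · · · · · ·
    · · · · · · · · ·
    · · · · · · · · ·
    · · · · · · · · ·
    · · · · · · · · ·
    · · · · · · · · ·
    · · · · · · · · ·
    · · · · · · · · ·
    · · · · # # · · ·
    · # # # # · · · ·
    · # # # # · · · ·
    · · · · · · · · ·
T4:
  2·area = 4  (B↔C swapped to make it positive)
  edge (6, 14)→(8, 16): d=(2,2) right/bottom  bias=-1
  edge (8, 16)→(2, 12): d=(-6,-4) top-left  bias=+0
  edge (2, 12)→(6, 14): d=(4,2) right/bottom  bias=-1
    (0,4)@(1, 9): e=[0,14,-10] → ·  [on edge]
    (1,5)@(3, 11): e=[0,10,-6] → ·  [on edge]
    (2,6)@(5, 13): e=[0,6,-2] → ·  [on edge]
    (3,7)@(7, 15): e=[0,2,2] → ·  [on edge]
    (4,8)@(9, 17): e=[0,-2,6] → ·  [on edge]
    (5,9)@(11, 19): e=[0,-6,10] → ·  [on edge]
    (6,10)@(13, 21): e=[0,-10,14] → ·  [on edge]
    (7,11)@(15, 23): e=[0,-14,18] → ·  [on edge]
  covered (0 px):
    · · · · · · · · ·
    · · · · · · · · ·
    · · · · · · · · ·
    · · · · · · · · ·
    · · · · · · · · ·
    · · · · · · · · ·
    · · · · · · · · ·
    · · · · · · · · ·
    · · · · · · · · ·
    · · · · · · · · ·
    · · · · · · · · ·
    · · · · · · · · ·

Answer: [18,34,44]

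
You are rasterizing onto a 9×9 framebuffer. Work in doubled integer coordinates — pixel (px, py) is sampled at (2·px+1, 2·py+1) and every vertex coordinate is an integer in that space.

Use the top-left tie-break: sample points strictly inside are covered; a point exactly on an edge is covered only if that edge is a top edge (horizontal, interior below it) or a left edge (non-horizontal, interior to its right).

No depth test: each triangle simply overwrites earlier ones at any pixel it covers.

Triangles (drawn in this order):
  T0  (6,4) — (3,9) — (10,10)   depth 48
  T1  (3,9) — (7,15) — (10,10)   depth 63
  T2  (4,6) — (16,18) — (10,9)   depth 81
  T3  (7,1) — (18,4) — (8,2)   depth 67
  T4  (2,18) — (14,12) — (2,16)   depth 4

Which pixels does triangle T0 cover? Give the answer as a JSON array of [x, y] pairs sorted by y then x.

T0:
  2·area = 38  (B↔C swapped to make it positive)
  edge (6, 4)→(10, 10): d=(4,6) right/bottom  bias=-1
  edge (10, 10)→(3, 9): d=(-7,-1) top-left  bias=+0
  edge (3, 9)→(6, 4): d=(3,-5) top-left  bias=+0
    (2,3)@(5, 7): e=[18,16,4] → █
    (3,3)@(7, 7): e=[6,18,14] → █
    (4,3)@(9, 7): e=[-6,20,24] → ·
    (1,4)@(3, 9): e=[38,0,0] → █  [on edge]
    (4,4)@(9, 9): e=[2,6,30] → █
    (5,4)@(11, 9): e=[-10,8,40] → ·
    (1,5)@(3, 11): e=[46,-14,6] → ·
    (2,5)@(5, 11): e=[34,-12,16] → ·
    (3,5)@(7, 11): e=[22,-10,26] → ·
    (4,5)@(9, 11): e=[10,-8,36] → ·
    (8,5)@(17, 11): e=[-38,0,76] → ·  [on edge]
  covered (6 px):
    · · · · · · · · ·
    · · · · · · · · ·
    · · · · · · · · ·
    · · █ █ · · · · ·
    · █ █ █ █ · · · ·
    · · · · · · · · ·
    · · · · · · · · ·
    · · · · · · · · ·
    · · · · · · · · ·
T1:
  2·area = 38  (B↔C swapped to make it positive)
  edge (3, 9)→(10, 10): d=(7,1) right/bottom  bias=-1
  edge (10, 10)→(7, 15): d=(-3,5) right/bottom  bias=-1
  edge (7, 15)→(3, 9): d=(-4,-6) top-left  bias=+0
    (6,2)@(13, 5): e=[-38,0,76] → ·  [on edge]
    (1,4)@(3, 9): e=[0,38,0] → ·  [on edge]
    (2,5)@(5, 11): e=[12,22,4] → █
    (3,5)@(7, 11): e=[10,12,16] → █
    (4,5)@(9, 11): e=[8,2,28] → █
    (5,5)@(11, 11): e=[6,-8,40] → ·
    (8,5)@(17, 11): e=[0,-38,76] → ·  [on edge]
    (2,6)@(5, 13): e=[26,16,-4] → ·
    (3,6)@(7, 13): e=[24,6,8] → █
    (4,6)@(9, 13): e=[22,-4,20] → ·
    (3,7)@(7, 15): e=[38,0,0] → ·  [on edge]
  covered (4 px):
    · · · · · · · · ·
    · · · · · · · · ·
    · · · · · · · · ·
    · · · · · · · · ·
    · · · · · · · · ·
    · · █ █ █ · · · ·
    · · · █ · · · · ·
    · · · · · · · · ·
    · · · · · · · · ·
T2:
  2·area = 36  (B↔C swapped to make it positive)
  edge (4, 6)→(10, 9): d=(6,3) right/bottom  bias=-1
  edge (10, 9)→(16, 18): d=(6,9) right/bottom  bias=-1
  edge (16, 18)→(4, 6): d=(-12,-12) top-left  bias=+0
    (0,1)@(1, 3): e=[-9,45,0] → ·  [on edge]
    (1,2)@(3, 5): e=[-3,39,0] → ·  [on edge]
    (2,3)@(5, 7): e=[3,33,0] → █  [on edge]
    (3,3)@(7, 7): e=[-3,15,24] → ·
    (2,4)@(5, 9): e=[15,45,-24] → ·
    (3,4)@(7, 9): e=[9,27,0] → █  [on edge]
    (4,4)@(9, 9): e=[3,9,24] → █
    (5,4)@(11, 9): e=[-3,-9,48] → ·
    (3,5)@(7, 11): e=[21,39,-24] → ·
    (4,5)@(9, 11): e=[15,21,0] → █  [on edge]
    (5,5)@(11, 11): e=[9,3,24] → █
    (6,5)@(13, 11): e=[3,-15,48] → ·
    (5,6)@(11, 13): e=[21,15,0] → █  [on edge]
    (6,7)@(13, 15): e=[27,9,0] → █  [on edge]
    (7,8)@(15, 17): e=[33,3,0] → █  [on edge]
  covered (8 px):
    · · · · · · · · ·
    · · · · · · · · ·
    · · · · · · · · ·
    · · █ · · · · · ·
    · · · █ █ · · · ·
    · · · · █ █ · · ·
    · · · · · █ · · ·
    · · · · · · █ · ·
    · · · · · · · █ ·
T3:
  2·area = 8
  edge (7, 1)→(18, 4): d=(11,3) right/bottom  bias=-1
  edge (18, 4)→(8, 2): d=(-10,-2) top-left  bias=+0
  edge (8, 2)→(7, 1): d=(-1,-1) top-left  bias=+0
    (1,0)@(3, 1): e=[12,0,-4] → ·  [on edge]
    (3,0)@(7, 1): e=[0,8,0] → ·  [on edge]
    (4,1)@(9, 3): e=[16,-8,0] → ·  [on edge]
    (6,1)@(13, 3): e=[4,0,4] → █  [on edge]
    (7,1)@(15, 3): e=[-2,4,6] → ·
    (5,2)@(11, 5): e=[32,-24,0] → ·  [on edge]
    (6,2)@(13, 5): e=[26,-20,2] → ·
    (6,3)@(13, 7): e=[48,-40,0] → ·  [on edge]
    (7,4)@(15, 9): e=[64,-56,0] → ·  [on edge]
    (8,5)@(17, 11): e=[80,-72,0] → ·  [on edge]
  covered (1 px):
    · · · · · · · · ·
    · · · · · · █ · ·
    · · · · · · · · ·
    · · · · · · · · ·
    · · · · · · · · ·
    · · · · · · · · ·
    · · · · · · · · ·
    · · · · · · · · ·
    · · · · · · · · ·
T4:
  2·area = 24  (B↔C swapped to make it positive)
  edge (2, 18)→(2, 16): d=(0,-2) top-left  bias=+0
  edge (2, 16)→(14, 12): d=(12,-4) top-left  bias=+0
  edge (14, 12)→(2, 18): d=(-12,6) right/bottom  bias=-1
    (8,5)@(17, 11): e=[30,0,-6] → ·  [on edge]
    (5,6)@(11, 13): e=[18,0,6] → █  [on edge]
    (6,6)@(13, 13): e=[22,8,-6] → ·
    (2,7)@(5, 15): e=[6,0,18] → █  [on edge]
    (3,7)@(7, 15): e=[10,8,6] → █
    (4,7)@(9, 15): e=[14,16,-6] → ·
    (5,7)@(11, 15): e=[18,24,-18] → ·
    (1,8)@(3, 17): e=[2,16,6] → █
    (2,8)@(5, 17): e=[6,24,-6] → ·
    (3,8)@(7, 17): e=[10,32,-18] → ·
  covered (4 px):
    · · · · · · · · ·
    · · · · · · · · ·
    · · · · · · · · ·
    · · · · · · · · ·
    · · · · · · · · ·
    · · · · · · · · ·
    · · · · · █ · · ·
    · · █ █ · · · · ·
    · █ · · · · · · ·

Answer: [[2,3],[3,3],[1,4],[2,4],[3,4],[4,4]]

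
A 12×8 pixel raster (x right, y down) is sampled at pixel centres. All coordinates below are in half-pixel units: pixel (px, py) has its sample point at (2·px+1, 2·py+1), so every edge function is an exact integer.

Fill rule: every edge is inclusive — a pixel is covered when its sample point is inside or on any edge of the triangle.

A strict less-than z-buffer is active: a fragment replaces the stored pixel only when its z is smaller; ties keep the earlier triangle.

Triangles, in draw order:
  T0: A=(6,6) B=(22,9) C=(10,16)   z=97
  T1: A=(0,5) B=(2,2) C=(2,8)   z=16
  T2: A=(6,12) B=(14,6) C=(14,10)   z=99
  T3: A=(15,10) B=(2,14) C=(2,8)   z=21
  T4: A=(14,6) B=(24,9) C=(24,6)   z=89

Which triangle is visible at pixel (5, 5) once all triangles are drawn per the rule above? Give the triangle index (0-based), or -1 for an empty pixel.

T0:
  2·area = 148
  edge (6, 6)→(22, 9): d=(16,3) inclusive
  edge (22, 9)→(10, 16): d=(-12,7) inclusive
  edge (10, 16)→(6, 6): d=(-4,-10) inclusive
    (3,3)@(7, 7): e=[13,129,6] → █
    (4,3)@(9, 7): e=[7,115,26] → █
    (5,3)@(11, 7): e=[1,101,46] → █
    (6,3)@(13, 7): e=[-5,87,66] → ·
    (3,4)@(7, 9): e=[45,105,-2] → ·
    (4,4)@(9, 9): e=[39,91,18] → █
    (6,4)@(13, 9): e=[27,63,58] → █
    (7,4)@(15, 9): e=[21,49,78] → █
    (8,4)@(17, 9): e=[15,35,98] → █
    (9,4)@(19, 9): e=[9,21,118] → █
    (10,4)@(21, 9): e=[3,7,138] → █
    (11,4)@(23, 9): e=[-3,-7,158] → ·
  covered (20 px):
    · · · · · · · · · · · ·
    · · · · · · · · · · · ·
    · · · · · · · · · · · ·
    · · · █ █ █ · · · · · ·
    · · · · █ █ █ █ █ █ █ ·
    · · · · █ █ █ █ █ · · ·
    · · · · █ █ █ █ · · · ·
    · · · · · █ · · · · · ·
T1:
  2·area = 12
  edge (0, 5)→(2, 2): d=(2,-3) inclusive
  edge (2, 2)→(2, 8): d=(0,6) inclusive
  edge (2, 8)→(0, 5): d=(-2,-3) inclusive
    (0,2)@(1, 5): e=[3,6,3] → █
    (1,2)@(3, 5): e=[9,-6,9] → ·
    (0,3)@(1, 7): e=[7,6,-1] → ·
  covered (1 px):
    · · · · · · · · · · · ·
    · · · · · · · · · · · ·
    █ · · · · · · · · · · ·
    · · · · · · · · · · · ·
    · · · · · · · · · · · ·
    · · · · · · · · · · · ·
    · · · · · · · · · · · ·
    · · · · · · · · · · · ·
T2:
  2·area = 32
  edge (6, 12)→(14, 6): d=(8,-6) inclusive
  edge (14, 6)→(14, 10): d=(0,4) inclusive
  edge (14, 10)→(6, 12): d=(-8,2) inclusive
    (6,3)@(13, 7): e=[2,4,26] → █
    (7,3)@(15, 7): e=[14,-4,22] → ·
    (5,4)@(11, 9): e=[6,12,14] → █
    (7,4)@(15, 9): e=[30,-4,6] → ·
    (4,5)@(9, 11): e=[10,20,2] → █
    (5,5)@(11, 11): e=[22,12,-2] → ·
    (6,5)@(13, 11): e=[34,4,-6] → ·
    (4,6)@(9, 13): e=[26,20,-14] → ·
  covered (4 px):
    · · · · · · · · · · · ·
    · · · · · · · · · · · ·
    · · · · · · · · · · · ·
    · · · · · · █ · · · · ·
    · · · · · █ █ · · · · ·
    · · · · █ · · · · · · ·
    · · · · · · · · · · · ·
    · · · · · · · · · · · ·
T3:
  2·area = 78
  edge (15, 10)→(2, 14): d=(-13,4) inclusive
  edge (2, 14)→(2, 8): d=(0,-6) inclusive
  edge (2, 8)→(15, 10): d=(13,2) inclusive
    (1,4)@(3, 9): e=[61,6,11] → █
    (2,4)@(5, 9): e=[53,18,7] → █
    (3,4)@(7, 9): e=[45,30,3] → █
    (4,4)@(9, 9): e=[37,42,-1] → ·
    (1,5)@(3, 11): e=[35,6,37] → █
    (4,5)@(9, 11): e=[11,42,25] → █
    (5,5)@(11, 11): e=[3,54,21] → █
    (6,5)@(13, 11): e=[-5,66,17] → ·
    (1,6)@(3, 13): e=[9,6,63] → █
    (3,6)@(7, 13): e=[-7,30,55] → ·
    (4,6)@(9, 13): e=[-15,42,51] → ·
    (5,6)@(11, 13): e=[-23,54,47] → ·
  covered (10 px):
    · · · · · · · · · · · ·
    · · · · · · · · · · · ·
    · · · · · · · · · · · ·
    · · · · · · · · · · · ·
    · █ █ █ · · · · · · · ·
    · █ █ █ █ █ · · · · · ·
    · █ █ · · · · · · · · ·
    · · · · · · · · · · · ·
T4:
  2·area = 30  (B↔C swapped to make it positive)
  edge (14, 6)→(24, 6): d=(10,0) inclusive
  edge (24, 6)→(24, 9): d=(0,3) inclusive
  edge (24, 9)→(14, 6): d=(-10,-3) inclusive
    (9,3)@(19, 7): e=[10,15,5] → █
    (10,3)@(21, 7): e=[10,9,11] → █
    (11,3)@(23, 7): e=[10,3,17] → █
    (9,4)@(19, 9): e=[30,15,-15] → ·
    (10,4)@(21, 9): e=[30,9,-9] → ·
    (11,4)@(23, 9): e=[30,3,-3] → ·
  covered (3 px):
    · · · · · · · · · · · ·
    · · · · · · · · · · · ·
    · · · · · · · · · · · ·
    · · · · · · · · · █ █ █
    · · · · · · · · · · · ·
    · · · · · · · · · · · ·
    · · · · · · · · · · · ·
    · · · · · · · · · · · ·

Z-buffer (winner per pixel, '.' = empty):
  . . . . . . . . . . . .
  . . . . . . . . . . . .
  1 . . . . . . . . . . .
  . . . 0 0 0 2 . . 4 4 4
  . 3 3 3 0 0 0 0 0 0 0 .
  . 3 3 3 3 3 0 0 0 . . .
  . 3 3 . 0 0 0 0 . . . .
  . . . . . 0 . . . . . .

Final: 3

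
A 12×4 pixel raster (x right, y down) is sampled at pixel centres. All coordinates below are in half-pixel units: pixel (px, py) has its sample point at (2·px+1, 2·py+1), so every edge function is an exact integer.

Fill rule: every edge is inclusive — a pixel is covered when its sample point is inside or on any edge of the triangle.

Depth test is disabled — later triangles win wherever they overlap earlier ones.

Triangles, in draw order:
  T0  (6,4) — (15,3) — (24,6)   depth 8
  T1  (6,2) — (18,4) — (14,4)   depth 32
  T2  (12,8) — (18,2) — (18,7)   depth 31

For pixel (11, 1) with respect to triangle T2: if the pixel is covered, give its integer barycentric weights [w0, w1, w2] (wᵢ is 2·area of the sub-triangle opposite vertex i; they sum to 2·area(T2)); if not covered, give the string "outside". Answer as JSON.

T0:
  2·area = 36
  edge (6, 4)→(15, 3): d=(9,-1) inclusive
  edge (15, 3)→(24, 6): d=(9,3) inclusive
  edge (24, 6)→(6, 4): d=(-18,-2) inclusive
    (4,0)@(9, 1): e=[-24,0,60] → ·  [on edge]
    (7,1)@(15, 3): e=[0,0,36] → #  [on edge]
    (8,1)@(17, 3): e=[2,-6,40] → ·
    (7,2)@(15, 5): e=[18,18,0] → #  [on edge]
    (8,2)@(17, 5): e=[20,12,4] → #
    (9,2)@(19, 5): e=[22,6,8] → #
    (10,2)@(21, 5): e=[24,0,12] → #  [on edge]
    (11,2)@(23, 5): e=[26,-6,16] → ·
    (7,3)@(15, 7): e=[36,36,-36] → ·
    (8,3)@(17, 7): e=[38,30,-32] → ·
    (9,3)@(19, 7): e=[40,24,-28] → ·
    (10,3)@(21, 7): e=[42,18,-24] → ·
  covered (5 px):
    · · · · · · · · · · · ·
    · · · · · · · # · · · ·
    · · · · · · · # # # # ·
    · · · · · · · · · · · ·
T1:
  2·area = 8
  edge (6, 2)→(18, 4): d=(12,2) inclusive
  edge (18, 4)→(14, 4): d=(-4,0) inclusive
  edge (14, 4)→(6, 2): d=(-8,-2) inclusive
    (5,1)@(11, 3): e=[2,4,2] → #
    (6,1)@(13, 3): e=[-2,4,6] → ·
    (5,2)@(11, 5): e=[26,-4,-14] → ·
  covered (1 px):
    · · · · · · · · · · · ·
    · · · · · # · · · · · ·
    · · · · · · · · · · · ·
    · · · · · · · · · · · ·
T2:
  2·area = 30
  edge (12, 8)→(18, 2): d=(6,-6) inclusive
  edge (18, 2)→(18, 7): d=(0,5) inclusive
  edge (18, 7)→(12, 8): d=(-6,1) inclusive
    (9,0)@(19, 1): e=[0,-5,35] → ·  [on edge]
    (8,1)@(17, 3): e=[0,5,25] → #  [on edge]
    (9,1)@(19, 3): e=[12,-5,23] → ·
    (7,2)@(15, 5): e=[0,15,15] → #  [on edge]
    (9,2)@(19, 5): e=[24,-5,11] → ·
    (6,3)@(13, 7): e=[0,25,5] → #  [on edge]
    (9,3)@(19, 7): e=[36,-5,-1] → ·
  covered (6 px):
    · · · · · · · · · · · ·
    · · · · · · · · # · · ·
    · · · · · · · # # · · ·
    · · · · · · # # # · · ·

Result: "outside"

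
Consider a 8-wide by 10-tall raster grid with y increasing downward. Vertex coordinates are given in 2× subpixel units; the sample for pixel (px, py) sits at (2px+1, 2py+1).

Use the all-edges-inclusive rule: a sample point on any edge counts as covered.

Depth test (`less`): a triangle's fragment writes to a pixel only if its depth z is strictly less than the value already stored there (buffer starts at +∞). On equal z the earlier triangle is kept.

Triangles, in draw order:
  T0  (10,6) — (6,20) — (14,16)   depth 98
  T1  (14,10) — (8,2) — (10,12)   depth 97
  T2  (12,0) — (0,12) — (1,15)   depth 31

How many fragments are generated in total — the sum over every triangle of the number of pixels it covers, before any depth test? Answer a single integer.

T0:
  2·area = 96  (B↔C swapped to make it positive)
  edge (10, 6)→(14, 16): d=(4,10) inclusive
  edge (14, 16)→(6, 20): d=(-8,4) inclusive
  edge (6, 20)→(10, 6): d=(4,-14) inclusive
    (5,4)@(11, 9): e=[2,68,26] → █
    (6,4)@(13, 9): e=[-18,60,54] → ·
    (4,5)@(9, 11): e=[30,60,6] → █
    (6,5)@(13, 11): e=[-10,44,62] → ·
    (4,6)@(9, 13): e=[38,44,14] → █
    (6,6)@(13, 13): e=[-2,28,70] → ·
    (4,7)@(9, 15): e=[46,28,22] → █
    (6,7)@(13, 15): e=[6,12,78] → █
    (7,7)@(15, 15): e=[-14,4,106] → ·
    (3,8)@(7, 17): e=[74,20,2] → █
    (6,8)@(13, 17): e=[14,-4,86] → ·
    (3,9)@(7, 19): e=[82,4,10] → █
  covered (12 px):
    · · · · · · · ·
    · · · · · · · ·
    · · · · · · · ·
    · · · · · · · ·
    · · · · · █ · ·
    · · · · █ █ · ·
    · · · · █ █ · ·
    · · · · █ █ █ ·
    · · · █ █ █ · ·
    · · · █ · · · ·
T1:
  2·area = 44  (B↔C swapped to make it positive)
  edge (14, 10)→(10, 12): d=(-4,2) inclusive
  edge (10, 12)→(8, 2): d=(-2,-10) inclusive
  edge (8, 2)→(14, 10): d=(6,8) inclusive
    (4,2)@(9, 5): e=[30,4,10] → █
    (5,2)@(11, 5): e=[26,24,-6] → ·
    (4,3)@(9, 7): e=[22,0,22] → █  [on edge]
    (5,3)@(11, 7): e=[18,20,6] → █
    (6,3)@(13, 7): e=[14,40,-10] → ·
    (4,4)@(9, 9): e=[14,-4,34] → ·
    (5,4)@(11, 9): e=[10,16,18] → █
    (6,4)@(13, 9): e=[6,36,2] → █
    (7,4)@(15, 9): e=[2,56,-14] → ·
    (5,5)@(11, 11): e=[2,12,30] → █
    (6,5)@(13, 11): e=[-2,32,14] → ·
    (5,6)@(11, 13): e=[-6,8,42] → ·
    (5,8)@(11, 17): e=[-22,0,66] → ·  [on edge]
  covered (6 px):
    · · · · · · · ·
    · · · · · · · ·
    · · · · █ · · ·
    · · · · █ █ · ·
    · · · · · █ █ ·
    · · · · · █ · ·
    · · · · · · · ·
    · · · · · · · ·
    · · · · · · · ·
    · · · · · · · ·
T2:
  2·area = 48  (B↔C swapped to make it positive)
  edge (12, 0)→(1, 15): d=(-11,15) inclusive
  edge (1, 15)→(0, 12): d=(-1,-3) inclusive
  edge (0, 12)→(12, 0): d=(12,-12) inclusive
    (5,0)@(11, 1): e=[4,44,0] → █  [on edge]
    (6,0)@(13, 1): e=[-26,50,24] → ·
    (4,1)@(9, 3): e=[12,36,0] → █  [on edge]
    (5,1)@(11, 3): e=[-18,42,24] → ·
    (3,2)@(7, 5): e=[20,28,0] → █  [on edge]
    (4,2)@(9, 5): e=[-10,34,24] → ·
    (2,3)@(5, 7): e=[28,20,0] → █  [on edge]
    (3,3)@(7, 7): e=[-2,26,24] → ·
    (1,4)@(3, 9): e=[36,12,0] → █  [on edge]
    (3,4)@(7, 9): e=[-24,24,48] → ·
    (0,5)@(1, 11): e=[44,4,0] → █  [on edge]
    (2,5)@(5, 11): e=[-16,16,48] → ·
    (0,7)@(1, 15): e=[0,0,48] → █  [on edge]
  covered (10 px):
    · · · · · █ · ·
    · · · · █ · · ·
    · · · █ · · · ·
    · · █ · · · · ·
    · █ █ · · · · ·
    █ █ · · · · · ·
    █ · · · · · · ·
    █ · · · · · · ·
    · · · · · · · ·
    · · · · · · · ·

Result: 28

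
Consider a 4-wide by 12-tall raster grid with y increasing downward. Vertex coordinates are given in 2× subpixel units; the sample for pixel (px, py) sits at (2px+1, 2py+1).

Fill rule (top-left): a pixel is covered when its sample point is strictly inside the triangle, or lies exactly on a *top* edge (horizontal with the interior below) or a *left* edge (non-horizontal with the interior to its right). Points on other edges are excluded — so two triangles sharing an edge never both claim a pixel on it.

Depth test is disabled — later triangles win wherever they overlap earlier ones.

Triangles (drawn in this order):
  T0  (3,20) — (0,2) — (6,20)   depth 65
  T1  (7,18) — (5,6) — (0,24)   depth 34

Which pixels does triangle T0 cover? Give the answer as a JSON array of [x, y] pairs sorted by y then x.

T0:
  2·area = 54
  edge (3, 20)→(0, 2): d=(-3,-18) top-left  bias=+0
  edge (0, 2)→(6, 20): d=(6,18) right/bottom  bias=-1
  edge (6, 20)→(3, 20): d=(-3,0) right/bottom  bias=-1
    (0,2)@(1, 5): e=[9,0,45] → ·  [on edge]
    (0,3)@(1, 7): e=[3,12,39] → #
    (1,3)@(3, 7): e=[39,-24,39] → ·
    (0,4)@(1, 9): e=[-3,24,33] → ·
    (1,5)@(3, 11): e=[27,0,27] → ·  [on edge]
    (1,6)@(3, 13): e=[21,12,21] → #
    (2,6)@(5, 13): e=[57,-24,21] → ·
    (1,7)@(3, 15): e=[15,24,15] → #
    (2,7)@(5, 15): e=[51,-12,15] → ·
    (1,8)@(3, 17): e=[9,36,9] → #
    (2,8)@(5, 17): e=[45,0,9] → ·  [on edge]
    (1,9)@(3, 19): e=[3,48,3] → #
    (3,11)@(7, 23): e=[63,0,-9] → ·  [on edge]
  covered (6 px):
    · · · ·
    · · · ·
    · · · ·
    # · · ·
    · · · ·
    · · · ·
    · # · ·
    · # · ·
    · # · ·
    · # # ·
    · · · ·
    · · · ·
T1:
  2·area = 96  (B↔C swapped to make it positive)
  edge (7, 18)→(0, 24): d=(-7,6) right/bottom  bias=-1
  edge (0, 24)→(5, 6): d=(5,-18) top-left  bias=+0
  edge (5, 6)→(7, 18): d=(2,12) right/bottom  bias=-1
    (2,3)@(5, 7): e=[89,5,2] → #
    (3,3)@(7, 7): e=[77,41,-22] → ·
    (2,4)@(5, 9): e=[75,15,6] → #
    (3,4)@(7, 9): e=[63,51,-18] → ·
    (2,5)@(5, 11): e=[61,25,10] → #
    (3,5)@(7, 11): e=[49,61,-14] → ·
    (2,6)@(5, 13): e=[47,35,14] → #
    (3,6)@(7, 13): e=[35,71,-10] → ·
    (1,7)@(3, 15): e=[45,9,42] → #
    (3,7)@(7, 15): e=[21,81,-6] → ·
    (1,8)@(3, 17): e=[31,19,46] → #
    (3,8)@(7, 17): e=[7,91,-2] → ·
  covered (13 px):
    · · · ·
    · · · ·
    · · · ·
    · · # ·
    · · # ·
    · · # ·
    · · # ·
    · # # ·
    · # # ·
    · # # ·
    # # · ·
    # · · ·

Answer: [[0,3],[1,6],[1,7],[1,8],[1,9],[2,9]]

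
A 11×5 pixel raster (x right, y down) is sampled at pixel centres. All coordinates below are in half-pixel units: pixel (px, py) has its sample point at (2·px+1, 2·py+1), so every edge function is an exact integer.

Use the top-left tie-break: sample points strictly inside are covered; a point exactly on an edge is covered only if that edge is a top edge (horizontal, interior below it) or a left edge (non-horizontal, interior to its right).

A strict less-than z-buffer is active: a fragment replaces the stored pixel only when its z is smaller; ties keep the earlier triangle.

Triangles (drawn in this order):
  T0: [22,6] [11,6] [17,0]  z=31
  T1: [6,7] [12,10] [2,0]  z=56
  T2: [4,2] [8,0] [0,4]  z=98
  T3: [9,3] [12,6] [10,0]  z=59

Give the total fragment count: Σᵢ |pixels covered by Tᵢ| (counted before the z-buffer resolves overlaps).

T0:
  2·area = 66
  edge (22, 6)→(11, 6): d=(-11,0) right/bottom  bias=-1
  edge (11, 6)→(17, 0): d=(6,-6) top-left  bias=+0
  edge (17, 0)→(22, 6): d=(5,6) right/bottom  bias=-1
    (8,0)@(17, 1): e=[55,6,5] → X
    (9,0)@(19, 1): e=[55,18,-7] → .
    (7,1)@(15, 3): e=[33,6,27] → X
    (9,1)@(19, 3): e=[33,30,3] → X
    (10,1)@(21, 3): e=[33,42,-9] → .
    (6,2)@(13, 5): e=[11,6,49] → X
    (10,2)@(21, 5): e=[11,54,1] → X
    (6,3)@(13, 7): e=[-11,18,59] → .
    (7,3)@(15, 7): e=[-11,30,47] → .
    (8,3)@(17, 7): e=[-11,42,35] → .
    (9,3)@(19, 7): e=[-11,54,23] → .
    (10,3)@(21, 7): e=[-11,66,11] → .
  covered (9 px):
    . . . . . . . . X . .
    . . . . . . . X X X .
    . . . . . . X X X X X
    . . . . . . . . . . .
    . . . . . . . . . . .
T1:
  2·area = 30  (B↔C swapped to make it positive)
  edge (6, 7)→(2, 0): d=(-4,-7) top-left  bias=+0
  edge (2, 0)→(12, 10): d=(10,10) right/bottom  bias=-1
  edge (12, 10)→(6, 7): d=(-6,-3) top-left  bias=+0
    (1,0)@(3, 1): e=[3,0,27] → .  [on edge]
    (2,1)@(5, 3): e=[9,0,21] → .  [on edge]
    (2,2)@(5, 5): e=[1,20,9] → X
    (3,2)@(7, 5): e=[15,0,15] → .  [on edge]
    (2,3)@(5, 7): e=[-7,40,-3] → .
    (3,3)@(7, 7): e=[7,20,3] → X
    (4,3)@(9, 7): e=[21,0,9] → .  [on edge]
    (3,4)@(7, 9): e=[-1,40,-9] → .
    (5,4)@(11, 9): e=[27,0,3] → .  [on edge]
  covered (2 px):
    . . . . . . . . . . .
    . . . . . . . . . . .
    . . X . . . . . . . .
    . . . X . . . . . . .
    . . . . . . . . . . .
T2:
  degenerate (2·area = 0) — covers nothing
T3:
  2·area = 12  (B↔C swapped to make it positive)
  edge (9, 3)→(10, 0): d=(1,-3) top-left  bias=+0
  edge (10, 0)→(12, 6): d=(2,6) right/bottom  bias=-1
  edge (12, 6)→(9, 3): d=(-3,-3) top-left  bias=+0
    (3,0)@(7, 1): e=[-8,20,0] → .  [on edge]
    (4,1)@(9, 3): e=[0,12,0] → X  [on edge]
    (5,1)@(11, 3): e=[6,0,6] → .  [on edge]
    (4,2)@(9, 5): e=[2,16,-6] → .
    (5,2)@(11, 5): e=[8,4,0] → X  [on edge]
    (6,2)@(13, 5): e=[14,-8,6] → .
    (5,3)@(11, 7): e=[10,8,-6] → .
    (6,3)@(13, 7): e=[16,-4,0] → .  [on edge]
    (3,4)@(7, 9): e=[0,36,-24] → .  [on edge]
    (6,4)@(13, 9): e=[18,0,-6] → .  [on edge]
    (7,4)@(15, 9): e=[24,-12,0] → .  [on edge]
  covered (2 px):
    . . . . . . . . . . .
    . . . . X . . . . . .
    . . . . . X . . . . .
    . . . . . . . . . . .
    . . . . . . . . . . .

Final: 13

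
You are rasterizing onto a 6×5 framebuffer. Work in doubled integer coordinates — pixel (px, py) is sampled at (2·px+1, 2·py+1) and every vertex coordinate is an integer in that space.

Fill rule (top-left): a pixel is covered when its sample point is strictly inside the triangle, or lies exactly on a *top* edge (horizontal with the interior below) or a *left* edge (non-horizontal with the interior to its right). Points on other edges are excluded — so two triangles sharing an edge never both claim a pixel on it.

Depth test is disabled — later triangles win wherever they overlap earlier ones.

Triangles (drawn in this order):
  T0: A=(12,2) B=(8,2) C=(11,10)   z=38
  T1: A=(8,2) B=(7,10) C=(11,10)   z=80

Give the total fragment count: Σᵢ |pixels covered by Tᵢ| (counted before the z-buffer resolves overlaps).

T0:
  2·area = 32  (B↔C swapped to make it positive)
  edge (12, 2)→(11, 10): d=(-1,8) right/bottom  bias=-1
  edge (11, 10)→(8, 2): d=(-3,-8) top-left  bias=+0
  edge (8, 2)→(12, 2): d=(4,0) top-left  bias=+0
    (4,1)@(9, 3): e=[23,5,4] → █
    (5,1)@(11, 3): e=[7,21,4] → █
    (4,2)@(9, 5): e=[21,-1,12] → ·
    (5,2)@(11, 5): e=[5,15,12] → █
    (5,3)@(11, 7): e=[3,9,20] → █
    (5,4)@(11, 9): e=[1,3,28] → █
  covered (5 px):
    · · · · · ·
    · · · · █ █
    · · · · · █
    · · · · · █
    · · · · · █
T1:
  2·area = 32  (B↔C swapped to make it positive)
  edge (8, 2)→(11, 10): d=(3,8) right/bottom  bias=-1
  edge (11, 10)→(7, 10): d=(-4,0) right/bottom  bias=-1
  edge (7, 10)→(8, 2): d=(1,-8) top-left  bias=+0
    (4,2)@(9, 5): e=[1,20,11] → █
    (5,2)@(11, 5): e=[-15,20,27] → ·
    (4,3)@(9, 7): e=[7,12,13] → █
    (5,3)@(11, 7): e=[-9,12,29] → ·
    (4,4)@(9, 9): e=[13,4,15] → █
    (5,4)@(11, 9): e=[-3,4,31] → ·
  covered (3 px):
    · · · · · ·
    · · · · · ·
    · · · · █ ·
    · · · · █ ·
    · · · · █ ·

Result: 8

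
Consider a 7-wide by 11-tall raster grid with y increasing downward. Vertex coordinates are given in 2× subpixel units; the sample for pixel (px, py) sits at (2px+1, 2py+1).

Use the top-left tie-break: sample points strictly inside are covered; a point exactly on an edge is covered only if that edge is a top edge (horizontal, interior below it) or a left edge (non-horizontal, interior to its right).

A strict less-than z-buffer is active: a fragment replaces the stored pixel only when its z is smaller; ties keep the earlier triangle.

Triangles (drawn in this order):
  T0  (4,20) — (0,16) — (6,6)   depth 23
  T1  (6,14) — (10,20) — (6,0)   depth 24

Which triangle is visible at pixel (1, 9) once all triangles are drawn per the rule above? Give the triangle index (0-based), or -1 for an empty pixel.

T0:
  2·area = 64
  edge (4, 20)→(0, 16): d=(-4,-4) top-left  bias=+0
  edge (0, 16)→(6, 6): d=(6,-10) top-left  bias=+0
  edge (6, 6)→(4, 20): d=(-2,14) right/bottom  bias=-1
    (4,0)@(9, 1): e=[96,0,-32] → ·  [on edge]
    (2,4)@(5, 9): e=[48,8,8] → █
    (3,4)@(7, 9): e=[56,28,-20] → ·
    (1,5)@(3, 11): e=[32,0,32] → █  [on edge]
    (3,5)@(7, 11): e=[48,40,-24] → ·
    (1,6)@(3, 13): e=[24,12,28] → █
    (2,6)@(5, 13): e=[32,32,0] → ·  [on edge]
    (0,7)@(1, 15): e=[8,4,52] → █
    (2,7)@(5, 15): e=[24,44,-4] → ·
    (0,8)@(1, 17): e=[0,16,48] → █  [on edge]
    (2,8)@(5, 17): e=[16,56,-8] → ·
    (0,9)@(1, 19): e=[-8,28,44] → ·
    (1,9)@(3, 19): e=[0,48,16] → █  [on edge]
    (2,10)@(5, 21): e=[0,80,-16] → ·  [on edge]
  covered (9 px):
    · · · · · · ·
    · · · · · · ·
    · · · · · · ·
    · · · · · · ·
    · · █ · · · ·
    · █ █ · · · ·
    · █ · · · · ·
    █ █ · · · · ·
    █ █ · · · · ·
    · █ · · · · ·
    · · · · · · ·
T1:
  2·area = 56  (B↔C swapped to make it positive)
  edge (6, 14)→(6, 0): d=(0,-14) top-left  bias=+0
  edge (6, 0)→(10, 20): d=(4,20) right/bottom  bias=-1
  edge (10, 20)→(6, 14): d=(-4,-6) top-left  bias=+0
    (3,2)@(7, 5): e=[14,0,42] → ·  [on edge]
    (3,3)@(7, 7): e=[14,8,34] → █
    (4,3)@(9, 7): e=[42,-32,46] → ·
    (3,4)@(7, 9): e=[14,16,26] → █
    (4,4)@(9, 9): e=[42,-24,38] → ·
    (3,5)@(7, 11): e=[14,24,18] → █
    (4,5)@(9, 11): e=[42,-16,30] → ·
    (3,6)@(7, 13): e=[14,32,10] → █
    (4,6)@(9, 13): e=[42,-8,22] → ·
    (3,7)@(7, 15): e=[14,40,2] → █
    (4,7)@(9, 15): e=[42,0,14] → ·  [on edge]
    (3,8)@(7, 17): e=[14,48,-6] → ·
  covered (6 px):
    · · · · · · ·
    · · · · · · ·
    · · · · · · ·
    · · · █ · · ·
    · · · █ · · ·
    · · · █ · · ·
    · · · █ · · ·
    · · · █ · · ·
    · · · · █ · ·
    · · · · · · ·
    · · · · · · ·

Z-buffer (winner per pixel, '.' = empty):
  . . . . . . .
  . . . . . . .
  . . . . . . .
  . . . 1 . . .
  . . 0 1 . . .
  . 0 0 1 . . .
  . 0 . 1 . . .
  0 0 . 1 . . .
  0 0 . . 1 . .
  . 0 . . . . .
  . . . . . . .

Final: 0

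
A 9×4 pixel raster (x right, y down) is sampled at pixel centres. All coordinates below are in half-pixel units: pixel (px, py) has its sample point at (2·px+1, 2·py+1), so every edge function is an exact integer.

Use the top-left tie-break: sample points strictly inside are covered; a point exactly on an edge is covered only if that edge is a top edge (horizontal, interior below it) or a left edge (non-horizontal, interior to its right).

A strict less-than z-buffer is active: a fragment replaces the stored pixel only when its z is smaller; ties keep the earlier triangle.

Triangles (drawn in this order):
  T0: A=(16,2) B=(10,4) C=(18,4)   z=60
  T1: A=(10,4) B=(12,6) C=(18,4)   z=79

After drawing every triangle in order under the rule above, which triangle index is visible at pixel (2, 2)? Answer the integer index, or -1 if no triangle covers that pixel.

T0:
  2·area = 16  (B↔C swapped to make it positive)
  edge (16, 2)→(18, 4): d=(2,2) right/bottom  bias=-1
  edge (18, 4)→(10, 4): d=(-8,0) right/bottom  bias=-1
  edge (10, 4)→(16, 2): d=(6,-2) top-left  bias=+0
    (7,0)@(15, 1): e=[0,24,-8] → ·  [on edge]
    (6,1)@(13, 3): e=[8,8,0] → █  [on edge]
    (7,1)@(15, 3): e=[4,8,4] → █
    (8,1)@(17, 3): e=[0,8,8] → ·  [on edge]
    (3,2)@(7, 5): e=[24,-8,0] → ·  [on edge]
    (6,2)@(13, 5): e=[12,-8,12] → ·
    (7,2)@(15, 5): e=[8,-8,16] → ·
    (0,3)@(1, 7): e=[40,-24,0] → ·  [on edge]
  covered (2 px):
    · · · · · · · · ·
    · · · · · · █ █ ·
    · · · · · · · · ·
    · · · · · · · · ·
T1:
  2·area = 16  (B↔C swapped to make it positive)
  edge (10, 4)→(18, 4): d=(8,0) top-left  bias=+0
  edge (18, 4)→(12, 6): d=(-6,2) right/bottom  bias=-1
  edge (12, 6)→(10, 4): d=(-2,-2) top-left  bias=+0
    (3,0)@(7, 1): e=[-24,40,0] → ·  [on edge]
    (4,1)@(9, 3): e=[-8,24,0] → ·  [on edge]
    (5,2)@(11, 5): e=[8,8,0] → █  [on edge]
    (6,2)@(13, 5): e=[8,4,4] → █
    (7,2)@(15, 5): e=[8,0,8] → ·  [on edge]
    (4,3)@(9, 7): e=[24,0,-8] → ·  [on edge]
    (5,3)@(11, 7): e=[24,-4,-4] → ·
    (6,3)@(13, 7): e=[24,-8,0] → ·  [on edge]
  covered (2 px):
    · · · · · · · · ·
    · · · · · · · · ·
    · · · · · █ █ · ·
    · · · · · · · · ·

Z-buffer (winner per pixel, '.' = empty):
  . . . . . . . . .
  . . . . . . 0 0 .
  . . . . . 1 1 . .
  . . . . . . . . .

Final: -1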